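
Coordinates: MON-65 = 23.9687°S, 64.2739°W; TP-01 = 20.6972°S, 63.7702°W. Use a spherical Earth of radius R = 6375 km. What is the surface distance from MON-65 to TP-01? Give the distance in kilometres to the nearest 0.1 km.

Δφ = 3.2715°,  Δλ = 0.5037°
a = sin²(Δφ/2) + cos φ₁ cos φ₂ sin²(Δλ/2) = 0.000831
c = 2·arcsin(√a) = 0.057674 rad = 3.3045°
d = R·c = 6375 × 0.057674 = 367.7 km

367.7 km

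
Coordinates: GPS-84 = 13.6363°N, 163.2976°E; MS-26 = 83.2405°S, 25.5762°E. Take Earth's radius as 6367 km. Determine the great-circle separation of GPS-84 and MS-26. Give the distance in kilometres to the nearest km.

12067 km

Δφ = -96.8768°,  Δλ = -137.7214°
a = sin²(Δφ/2) + cos φ₁ cos φ₂ sin²(Δλ/2) = 0.659375
c = 2·arcsin(√a) = 1.895207 rad = 108.5873°
d = R·c = 6367 × 1.895207 = 12066.8 km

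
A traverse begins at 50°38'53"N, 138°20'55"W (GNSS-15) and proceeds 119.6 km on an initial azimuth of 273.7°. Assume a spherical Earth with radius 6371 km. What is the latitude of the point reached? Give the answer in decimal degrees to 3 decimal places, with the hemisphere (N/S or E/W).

50.705°N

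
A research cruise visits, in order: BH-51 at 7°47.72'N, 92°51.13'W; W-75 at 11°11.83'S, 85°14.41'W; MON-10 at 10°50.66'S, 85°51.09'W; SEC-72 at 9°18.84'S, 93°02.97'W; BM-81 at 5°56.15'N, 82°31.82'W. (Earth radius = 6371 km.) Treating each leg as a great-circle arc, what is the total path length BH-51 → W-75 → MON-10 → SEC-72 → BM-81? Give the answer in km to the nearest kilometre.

5215 km

BH-51: φ = +7.79533°, λ = -92.85217°
W-75: φ = -11.19717°, λ = -85.24017°
MON-10: φ = -10.84433°, λ = -85.85150°
SEC-72: φ = -9.31400°, λ = -93.04950°
BM-81: φ = +5.93583°, λ = -82.53033°
BH-51→W-75: c = 0.356865 rad, d = 2273.59 km
W-75→MON-10: c = 0.012149 rad, d = 77.40 km
MON-10→SEC-72: c = 0.126535 rad, d = 806.15 km
SEC-72→BM-81: c = 0.322984 rad, d = 2057.73 km
Total = 2273.59 + 77.40 + 806.15 + 2057.73 = 5214.87 km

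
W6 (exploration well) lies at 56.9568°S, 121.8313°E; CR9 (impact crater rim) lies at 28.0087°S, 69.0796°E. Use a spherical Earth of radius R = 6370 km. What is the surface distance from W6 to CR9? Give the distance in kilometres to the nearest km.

Δφ = 28.9481°,  Δλ = -52.7517°
a = sin²(Δφ/2) + cos φ₁ cos φ₂ sin²(Δλ/2) = 0.157484
c = 2·arcsin(√a) = 0.816147 rad = 46.7618°
d = R·c = 6370 × 0.816147 = 5198.9 km

5199 km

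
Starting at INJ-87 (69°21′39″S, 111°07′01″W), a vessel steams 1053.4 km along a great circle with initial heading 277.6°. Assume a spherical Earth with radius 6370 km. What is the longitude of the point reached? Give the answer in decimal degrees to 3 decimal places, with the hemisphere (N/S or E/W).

135.027°W

INJ-87: φ = -69.36083°, λ = -111.11694°
δ = d/R = 1053.4/6370 = 0.165369 rad
φ₂ = arcsin(sin φ₁ cos δ + cos φ₁ sin δ cos θ)
   = arcsin(-0.93582·0.98636 + 0.35248·0.16462·0.13226) = -66.25947°
λ₂ = λ₁ + atan2(sin θ sin δ cos φ₁, cos δ − sin φ₁ sin φ₂) = -135.02660°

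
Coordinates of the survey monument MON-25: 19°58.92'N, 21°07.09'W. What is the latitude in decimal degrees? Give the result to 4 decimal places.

19.9820°N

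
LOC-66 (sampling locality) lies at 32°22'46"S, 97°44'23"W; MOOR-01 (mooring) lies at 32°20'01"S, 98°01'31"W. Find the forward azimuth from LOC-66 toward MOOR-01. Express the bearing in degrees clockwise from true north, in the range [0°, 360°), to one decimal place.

280.7°

LOC-66: φ = -32.37944°, λ = -97.73972°
MOOR-01: φ = -32.33361°, λ = -98.02528°
Δλ = -0.2856°
y = sin Δλ · cos φ₂ = -0.004211
x = cos φ₁ sin φ₂ − sin φ₁ cos φ₂ cos Δλ = 0.000794
θ = atan2(y, x) = -79.3181° → 280.6819° (mod 360°)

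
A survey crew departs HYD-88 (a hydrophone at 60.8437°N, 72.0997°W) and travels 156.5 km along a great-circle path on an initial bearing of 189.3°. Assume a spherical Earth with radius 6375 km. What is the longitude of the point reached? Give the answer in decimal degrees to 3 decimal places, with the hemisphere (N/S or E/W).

72.547°W

δ = d/R = 156.5/6375 = 0.024549 rad
φ₂ = arcsin(sin φ₁ cos δ + cos φ₁ sin δ cos θ)
   = arcsin(0.87329·0.99970 + 0.48719·0.02455·-0.98686) = 59.45486°
λ₂ = λ₁ + atan2(sin θ sin δ cos φ₁, cos δ − sin φ₁ sin φ₂) = -72.54692°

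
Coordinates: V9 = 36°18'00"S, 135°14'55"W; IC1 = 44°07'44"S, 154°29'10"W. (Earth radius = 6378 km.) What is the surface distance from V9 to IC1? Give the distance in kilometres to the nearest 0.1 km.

1846.6 km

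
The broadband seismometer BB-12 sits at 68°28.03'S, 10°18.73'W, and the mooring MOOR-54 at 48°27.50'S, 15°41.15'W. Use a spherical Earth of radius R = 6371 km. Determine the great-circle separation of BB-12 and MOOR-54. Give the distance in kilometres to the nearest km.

BB-12: φ = -68.46717°, λ = -10.31217°
MOOR-54: φ = -48.45833°, λ = -15.68583°
Δφ = 20.0088°,  Δλ = -5.3737°
a = sin²(Δφ/2) + cos φ₁ cos φ₂ sin²(Δλ/2) = 0.030715
c = 2·arcsin(√a) = 0.352333 rad = 20.1872°
d = R·c = 6371 × 0.352333 = 2244.7 km

2245 km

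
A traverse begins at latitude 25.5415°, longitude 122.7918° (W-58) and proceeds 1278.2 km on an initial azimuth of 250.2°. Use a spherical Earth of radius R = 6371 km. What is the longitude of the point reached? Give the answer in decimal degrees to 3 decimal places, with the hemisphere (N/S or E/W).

δ = d/R = 1278.2/6371 = 0.200628 rad
φ₂ = arcsin(sin φ₁ cos δ + cos φ₁ sin δ cos θ)
   = arcsin(0.43116·0.97994 + 0.90227·0.19928·-0.33874) = 21.19899°
λ₂ = λ₁ + atan2(sin θ sin δ cos φ₁, cos δ − sin φ₁ sin φ₂) = 111.18979°

111.190°E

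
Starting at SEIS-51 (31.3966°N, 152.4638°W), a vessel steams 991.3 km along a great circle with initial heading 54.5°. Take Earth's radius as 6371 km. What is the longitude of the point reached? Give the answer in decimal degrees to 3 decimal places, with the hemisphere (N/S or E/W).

143.462°W

δ = d/R = 991.3/6371 = 0.155596 rad
φ₂ = arcsin(sin φ₁ cos δ + cos φ₁ sin δ cos θ)
   = arcsin(0.52096·0.98792 + 0.85358·0.15497·0.58070) = 36.26210°
λ₂ = λ₁ + atan2(sin θ sin δ cos φ₁, cos δ − sin φ₁ sin φ₂) = -143.46192°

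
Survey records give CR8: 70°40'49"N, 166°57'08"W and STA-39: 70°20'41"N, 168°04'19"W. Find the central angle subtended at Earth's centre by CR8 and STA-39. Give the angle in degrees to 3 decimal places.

CR8: φ = +70.68028°, λ = -166.95222°
STA-39: φ = +70.34472°, λ = -168.07194°
Δφ = -0.3356°,  Δλ = -1.1197°
a = sin²(Δφ/2) + cos φ₁ cos φ₂ sin²(Δλ/2) = 0.000019
c = 2·arcsin(√a) = 0.008764 rad = 0.5021°

0.502°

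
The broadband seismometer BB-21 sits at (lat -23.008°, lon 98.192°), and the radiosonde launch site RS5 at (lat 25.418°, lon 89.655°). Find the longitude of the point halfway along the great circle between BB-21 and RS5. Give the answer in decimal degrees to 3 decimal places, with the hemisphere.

93.964°E

Bx = cos φ₂ cos Δλ = 0.893193,  By = cos φ₂ sin Δλ = -0.134078
φₘ = atan2(sin φ₁ + sin φ₂, √((cos φ₁ + Bx)² + By²)) = 1.20835°
λₘ = λ₁ + atan2(By, cos φ₁ + Bx) = 93.96395°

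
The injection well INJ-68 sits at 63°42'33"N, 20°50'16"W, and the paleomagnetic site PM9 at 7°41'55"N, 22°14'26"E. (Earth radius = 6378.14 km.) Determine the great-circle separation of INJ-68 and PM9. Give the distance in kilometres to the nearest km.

7108 km

INJ-68: φ = +63.70917°, λ = -20.83778°
PM9: φ = +7.69861°, λ = +22.24056°
Δφ = -56.0106°,  Δλ = 43.0783°
a = sin²(Δφ/2) + cos φ₁ cos φ₂ sin²(Δλ/2) = 0.279644
c = 2·arcsin(√a) = 1.114404 rad = 63.8507°
d = R·c = 6378.14 × 1.114404 = 7107.8 km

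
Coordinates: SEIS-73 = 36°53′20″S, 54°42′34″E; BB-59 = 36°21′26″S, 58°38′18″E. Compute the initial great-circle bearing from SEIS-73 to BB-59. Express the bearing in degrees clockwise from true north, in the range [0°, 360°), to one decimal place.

SEIS-73: φ = -36.88889°, λ = +54.70944°
BB-59: φ = -36.35722°, λ = +58.63833°
Δλ = 3.9289°
y = sin Δλ · cos φ₂ = 0.055180
x = cos φ₁ sin φ₂ − sin φ₁ cos φ₂ cos Δλ = 0.008143
θ = atan2(y, x) = 81.6053° → 81.6053° (mod 360°)

81.6°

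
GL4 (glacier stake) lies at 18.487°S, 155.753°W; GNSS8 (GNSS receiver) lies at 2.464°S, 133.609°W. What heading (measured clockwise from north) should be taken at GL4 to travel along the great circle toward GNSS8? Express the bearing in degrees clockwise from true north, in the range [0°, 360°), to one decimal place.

56.1°

Δλ = 22.1440°
y = sin Δλ · cos φ₂ = 0.376587
x = cos φ₁ sin φ₂ − sin φ₁ cos φ₂ cos Δλ = 0.252656
θ = atan2(y, x) = 56.1419° → 56.1419° (mod 360°)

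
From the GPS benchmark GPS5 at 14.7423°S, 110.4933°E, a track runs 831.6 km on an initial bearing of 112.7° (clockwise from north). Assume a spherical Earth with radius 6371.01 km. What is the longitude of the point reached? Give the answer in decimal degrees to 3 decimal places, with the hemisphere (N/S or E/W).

117.727°E

δ = d/R = 831.6/6371.01 = 0.130529 rad
φ₂ = arcsin(sin φ₁ cos δ + cos φ₁ sin δ cos θ)
   = arcsin(-0.25447·0.99149 + 0.96708·0.13016·-0.38591) = -17.51062°
λ₂ = λ₁ + atan2(sin θ sin δ cos φ₁, cos δ − sin φ₁ sin φ₂) = 117.72665°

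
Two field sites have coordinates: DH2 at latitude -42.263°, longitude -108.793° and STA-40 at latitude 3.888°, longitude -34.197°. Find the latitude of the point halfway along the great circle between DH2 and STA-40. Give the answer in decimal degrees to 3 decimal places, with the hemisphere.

Bx = cos φ₂ cos Δλ = 0.265012,  By = cos φ₂ sin Δλ = 0.961858
φₘ = atan2(sin φ₁ + sin φ₂, √((cos φ₁ + Bx)² + By²)) = -23.49414°
λₘ = λ₁ + atan2(By, cos φ₁ + Bx) = -65.05176°

23.494°S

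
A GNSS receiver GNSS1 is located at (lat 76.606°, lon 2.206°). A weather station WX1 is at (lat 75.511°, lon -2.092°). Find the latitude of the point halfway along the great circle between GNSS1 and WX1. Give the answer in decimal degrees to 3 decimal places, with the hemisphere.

76.068°N

Bx = cos φ₂ cos Δλ = 0.249491,  By = cos φ₂ sin Δλ = -0.018751
φₘ = atan2(sin φ₁ + sin φ₂, √((cos φ₁ + Bx)² + By²)) = 76.06791°
λₘ = λ₁ + atan2(By, cos φ₁ + Bx) = -0.02576°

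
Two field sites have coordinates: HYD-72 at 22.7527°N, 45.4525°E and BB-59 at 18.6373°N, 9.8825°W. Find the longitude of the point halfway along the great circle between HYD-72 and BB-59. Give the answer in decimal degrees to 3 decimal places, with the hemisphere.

17.377°E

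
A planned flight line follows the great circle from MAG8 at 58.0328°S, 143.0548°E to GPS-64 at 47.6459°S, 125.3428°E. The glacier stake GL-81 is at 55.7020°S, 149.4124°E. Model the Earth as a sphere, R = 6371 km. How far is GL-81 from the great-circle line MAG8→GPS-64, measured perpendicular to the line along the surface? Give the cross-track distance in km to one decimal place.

δ₁₃ = central angle MAG8→GL-81 = 0.072982 rad  (haversine)
θ₁₃ = bearing MAG8→GL-81 = 58.841°,  θ₁₂ = bearing MAG8→GPS-64 = 306.776°
dₓₜ = R·arcsin(sin δ₁₃ · sin(θ₁₃ − θ₁₂)) = 6371·arcsin(0.07292·sin(-247.936°)) = 430.864 km
|dₓₜ| = 430.864 km

430.9 km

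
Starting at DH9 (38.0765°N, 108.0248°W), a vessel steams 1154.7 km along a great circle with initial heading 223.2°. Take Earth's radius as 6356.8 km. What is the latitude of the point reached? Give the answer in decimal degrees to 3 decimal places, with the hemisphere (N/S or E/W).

δ = d/R = 1154.7/6356.8 = 0.181648 rad
φ₂ = arcsin(sin φ₁ cos δ + cos φ₁ sin δ cos θ)
   = arcsin(0.61671·0.98355 + 0.78719·0.18065·-0.72897) = 30.19223°
λ₂ = λ₁ + atan2(sin θ sin δ cos φ₁, cos δ − sin φ₁ sin φ₂) = -116.25049°

30.192°N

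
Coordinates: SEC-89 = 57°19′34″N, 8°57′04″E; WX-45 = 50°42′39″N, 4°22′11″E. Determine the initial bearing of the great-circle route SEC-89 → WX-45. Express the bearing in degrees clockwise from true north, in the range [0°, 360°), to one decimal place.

204.0°

SEC-89: φ = +57.32611°, λ = +8.95111°
WX-45: φ = +50.71083°, λ = +4.36972°
Δλ = -4.5814°
y = sin Δλ · cos φ₂ = -0.050580
x = cos φ₁ sin φ₂ − sin φ₁ cos φ₂ cos Δλ = -0.113499
θ = atan2(y, x) = -155.9803° → 204.0197° (mod 360°)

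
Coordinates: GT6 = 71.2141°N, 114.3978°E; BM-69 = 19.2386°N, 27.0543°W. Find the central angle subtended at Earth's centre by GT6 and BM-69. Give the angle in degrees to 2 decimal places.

Δφ = -51.9755°,  Δλ = -141.4521°
a = sin²(Δφ/2) + cos φ₁ cos φ₂ sin²(Δλ/2) = 0.462921
c = 2·arcsin(√a) = 1.496571 rad = 85.7472°

85.75°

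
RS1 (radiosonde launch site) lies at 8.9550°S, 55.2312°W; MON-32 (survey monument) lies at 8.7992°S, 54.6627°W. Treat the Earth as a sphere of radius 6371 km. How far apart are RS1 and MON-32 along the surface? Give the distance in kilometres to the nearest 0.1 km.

64.8 km

Δφ = 0.1558°,  Δλ = 0.5685°
a = sin²(Δφ/2) + cos φ₁ cos φ₂ sin²(Δλ/2) = 0.000026
c = 2·arcsin(√a) = 0.010173 rad = 0.5829°
d = R·c = 6371 × 0.010173 = 64.8 km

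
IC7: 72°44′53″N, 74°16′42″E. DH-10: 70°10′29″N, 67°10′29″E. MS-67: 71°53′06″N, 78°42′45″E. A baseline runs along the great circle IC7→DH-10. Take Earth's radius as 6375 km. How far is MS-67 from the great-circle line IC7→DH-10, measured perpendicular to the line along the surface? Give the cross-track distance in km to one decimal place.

172.5 km

IC7: φ = +72.74806°, λ = +74.27833°
DH-10: φ = +70.17472°, λ = +67.17472°
MS-67: φ = +71.88500°, λ = +78.71250°
δ₁₃ = central angle IC7→MS-67 = 0.027910 rad  (haversine)
θ₁₃ = bearing IC7→MS-67 = 120.525°,  θ₁₂ = bearing IC7→DH-10 = 224.680°
dₓₜ = R·arcsin(sin δ₁₃ · sin(θ₁₃ − θ₁₂)) = 6375·arcsin(0.02791·sin(-104.156°)) = -172.521 km
|dₓₜ| = 172.521 km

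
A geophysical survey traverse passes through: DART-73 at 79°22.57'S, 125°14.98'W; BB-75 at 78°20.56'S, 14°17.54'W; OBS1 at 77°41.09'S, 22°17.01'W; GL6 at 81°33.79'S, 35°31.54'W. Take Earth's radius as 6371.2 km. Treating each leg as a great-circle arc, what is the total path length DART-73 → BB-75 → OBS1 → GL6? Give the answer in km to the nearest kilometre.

2740 km

DART-73: φ = -79.37617°, λ = -125.24967°
BB-75: φ = -78.34267°, λ = -14.29233°
OBS1: φ = -77.68483°, λ = -22.28350°
GL6: φ = -81.56317°, λ = -35.52567°
DART-73→BB-75: c = 0.319915 rad, d = 2038.24 km
BB-75→OBS1: c = 0.031127 rad, d = 198.32 km
OBS1→GL6: c = 0.079041 rad, d = 503.59 km
Total = 2038.24 + 198.32 + 503.59 = 2740.15 km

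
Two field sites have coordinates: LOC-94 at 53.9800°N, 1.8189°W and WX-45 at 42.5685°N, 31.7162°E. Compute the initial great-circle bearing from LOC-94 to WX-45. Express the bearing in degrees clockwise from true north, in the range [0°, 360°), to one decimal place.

103.6°

Δλ = 33.5351°
y = sin Δλ · cos φ₂ = 0.406861
x = cos φ₁ sin φ₂ − sin φ₁ cos φ₂ cos Δλ = -0.098704
θ = atan2(y, x) = 103.6365° → 103.6365° (mod 360°)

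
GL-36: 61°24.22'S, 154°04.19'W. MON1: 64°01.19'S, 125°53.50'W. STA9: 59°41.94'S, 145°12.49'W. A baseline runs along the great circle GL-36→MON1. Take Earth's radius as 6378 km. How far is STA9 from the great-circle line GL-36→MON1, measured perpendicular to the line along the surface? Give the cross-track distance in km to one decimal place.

GL-36: φ = -61.40367°, λ = -154.06983°
MON1: φ = -64.01983°, λ = -125.89167°
STA9: φ = -59.69900°, λ = -145.20817°
δ₁₃ = central angle GL-36→STA9 = 0.081573 rad  (haversine)
θ₁₃ = bearing GL-36→STA9 = 72.531°,  θ₁₂ = bearing GL-36→MON1 = 113.799°
dₓₜ = R·arcsin(sin δ₁₃ · sin(θ₁₃ − θ₁₂)) = 6378·arcsin(0.08148·sin(-41.267°)) = -342.940 km
|dₓₜ| = 342.940 km

342.9 km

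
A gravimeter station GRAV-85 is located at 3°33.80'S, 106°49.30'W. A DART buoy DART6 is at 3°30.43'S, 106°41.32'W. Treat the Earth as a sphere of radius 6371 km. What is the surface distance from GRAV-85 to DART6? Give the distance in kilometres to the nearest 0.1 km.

16.0 km

GRAV-85: φ = -3.56333°, λ = -106.82167°
DART6: φ = -3.50717°, λ = -106.68867°
Δφ = 0.0562°,  Δλ = 0.1330°
a = sin²(Δφ/2) + cos φ₁ cos φ₂ sin²(Δλ/2) = 0.000002
c = 2·arcsin(√a) = 0.002516 rad = 0.1441°
d = R·c = 6371 × 0.002516 = 16.0 km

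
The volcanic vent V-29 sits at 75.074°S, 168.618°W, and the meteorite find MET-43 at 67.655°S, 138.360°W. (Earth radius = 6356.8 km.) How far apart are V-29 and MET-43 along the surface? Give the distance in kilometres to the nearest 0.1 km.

1327.1 km

Δφ = 7.4190°,  Δλ = 30.2580°
a = sin²(Δφ/2) + cos φ₁ cos φ₂ sin²(Δλ/2) = 0.010856
c = 2·arcsin(√a) = 0.208765 rad = 11.9613°
d = R·c = 6356.8 × 0.208765 = 1327.1 km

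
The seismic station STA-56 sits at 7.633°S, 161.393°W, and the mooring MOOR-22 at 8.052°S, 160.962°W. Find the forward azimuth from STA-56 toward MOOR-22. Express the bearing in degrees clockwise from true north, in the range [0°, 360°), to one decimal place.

134.5°

Δλ = 0.4310°
y = sin Δλ · cos φ₂ = 0.007448
x = cos φ₁ sin φ₂ − sin φ₁ cos φ₂ cos Δλ = -0.007317
θ = atan2(y, x) = 134.4895° → 134.4895° (mod 360°)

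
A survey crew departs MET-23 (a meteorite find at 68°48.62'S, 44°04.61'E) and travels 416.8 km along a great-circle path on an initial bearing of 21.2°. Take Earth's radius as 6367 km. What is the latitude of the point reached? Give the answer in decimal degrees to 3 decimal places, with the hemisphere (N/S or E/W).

65.278°S

MET-23: φ = -68.81033°, λ = +44.07683°
δ = d/R = 416.8/6367 = 0.065463 rad
φ₂ = arcsin(sin φ₁ cos δ + cos φ₁ sin δ cos θ)
   = arcsin(-0.93239·0.99786 + 0.36146·0.06542·0.93232) = -65.27793°
λ₂ = λ₁ + atan2(sin θ sin δ cos φ₁, cos δ − sin φ₁ sin φ₂) = 47.31943°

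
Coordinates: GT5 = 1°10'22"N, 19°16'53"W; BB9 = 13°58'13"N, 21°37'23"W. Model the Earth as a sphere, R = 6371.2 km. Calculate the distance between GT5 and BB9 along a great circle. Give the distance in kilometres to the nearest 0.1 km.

GT5: φ = +1.17278°, λ = -19.28139°
BB9: φ = +13.97028°, λ = -21.62306°
Δφ = 12.7975°,  Δλ = -2.3417°
a = sin²(Δφ/2) + cos φ₁ cos φ₂ sin²(Δλ/2) = 0.012826
c = 2·arcsin(√a) = 0.226987 rad = 13.0054°
d = R·c = 6371.2 × 0.226987 = 1446.2 km

1446.2 km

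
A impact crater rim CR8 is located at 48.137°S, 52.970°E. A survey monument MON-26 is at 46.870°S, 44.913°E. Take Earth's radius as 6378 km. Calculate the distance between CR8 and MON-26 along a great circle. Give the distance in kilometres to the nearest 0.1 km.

621.8 km

Δφ = 1.2670°,  Δλ = -8.0570°
a = sin²(Δφ/2) + cos φ₁ cos φ₂ sin²(Δλ/2) = 0.002374
c = 2·arcsin(√a) = 0.097486 rad = 5.5855°
d = R·c = 6378 × 0.097486 = 621.8 km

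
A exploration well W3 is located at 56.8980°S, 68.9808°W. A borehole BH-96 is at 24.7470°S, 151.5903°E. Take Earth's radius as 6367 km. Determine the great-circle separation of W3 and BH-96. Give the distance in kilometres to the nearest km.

10167 km

Δφ = 32.1510°,  Δλ = -139.4289°
a = sin²(Δφ/2) + cos φ₁ cos φ₂ sin²(Δλ/2) = 0.513036
c = 2·arcsin(√a) = 1.596872 rad = 91.4940°
d = R·c = 6367 × 1.596872 = 10167.3 km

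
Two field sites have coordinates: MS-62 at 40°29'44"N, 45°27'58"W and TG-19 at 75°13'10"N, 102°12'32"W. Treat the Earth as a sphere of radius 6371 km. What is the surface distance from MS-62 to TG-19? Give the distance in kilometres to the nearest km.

4754 km

MS-62: φ = +40.49556°, λ = -45.46611°
TG-19: φ = +75.21944°, λ = -102.20889°
Δφ = 34.7239°,  Δλ = -56.7428°
a = sin²(Δφ/2) + cos φ₁ cos φ₂ sin²(Δλ/2) = 0.132853
c = 2·arcsin(√a) = 0.746171 rad = 42.7525°
d = R·c = 6371 × 0.746171 = 4753.9 km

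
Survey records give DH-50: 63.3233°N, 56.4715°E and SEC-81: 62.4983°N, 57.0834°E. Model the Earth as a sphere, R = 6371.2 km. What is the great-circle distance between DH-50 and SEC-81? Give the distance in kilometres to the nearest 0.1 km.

96.8 km

Δφ = -0.8250°,  Δλ = 0.6119°
a = sin²(Δφ/2) + cos φ₁ cos φ₂ sin²(Δλ/2) = 0.000058
c = 2·arcsin(√a) = 0.015198 rad = 0.8708°
d = R·c = 6371.2 × 0.015198 = 96.8 km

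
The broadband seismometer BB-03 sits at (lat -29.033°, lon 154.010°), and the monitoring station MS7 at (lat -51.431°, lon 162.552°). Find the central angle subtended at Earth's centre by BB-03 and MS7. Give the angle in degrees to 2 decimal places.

Δφ = -22.3980°,  Δλ = 8.5420°
a = sin²(Δφ/2) + cos φ₁ cos φ₂ sin²(Δλ/2) = 0.040744
c = 2·arcsin(√a) = 0.406494 rad = 23.2904°

23.29°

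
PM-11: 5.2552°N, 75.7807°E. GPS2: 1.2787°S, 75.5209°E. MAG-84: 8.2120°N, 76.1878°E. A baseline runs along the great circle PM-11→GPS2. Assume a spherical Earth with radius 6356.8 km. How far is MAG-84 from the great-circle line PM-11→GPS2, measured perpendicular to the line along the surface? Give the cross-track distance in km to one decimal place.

31.6 km

δ₁₃ = central angle PM-11→MAG-84 = 0.052086 rad  (haversine)
θ₁₃ = bearing PM-11→MAG-84 = 7.763°,  θ₁₂ = bearing PM-11→GPS2 = 182.281°
dₓₜ = R·arcsin(sin δ₁₃ · sin(θ₁₃ − θ₁₂)) = 6356.8·arcsin(0.05206·sin(-174.518°)) = -31.614 km
|dₓₜ| = 31.614 km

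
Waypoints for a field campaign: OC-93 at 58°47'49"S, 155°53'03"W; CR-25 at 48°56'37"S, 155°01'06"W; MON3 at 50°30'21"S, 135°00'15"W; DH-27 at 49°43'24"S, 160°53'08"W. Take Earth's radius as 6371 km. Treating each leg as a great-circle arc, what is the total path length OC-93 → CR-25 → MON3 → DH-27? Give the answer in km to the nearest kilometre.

OC-93: φ = -58.79694°, λ = -155.88417°
CR-25: φ = -48.94361°, λ = -155.01833°
MON3: φ = -50.50583°, λ = -135.00417°
DH-27: φ = -49.72333°, λ = -160.88556°
OC-93→CR-25: c = 0.172200 rad, d = 1097.09 km
CR-25→MON3: c = 0.226755 rad, d = 1444.66 km
MON3→DH-27: c = 0.288516 rad, d = 1838.14 km
Total = 1097.09 + 1444.66 + 1838.14 = 4379.88 km

4380 km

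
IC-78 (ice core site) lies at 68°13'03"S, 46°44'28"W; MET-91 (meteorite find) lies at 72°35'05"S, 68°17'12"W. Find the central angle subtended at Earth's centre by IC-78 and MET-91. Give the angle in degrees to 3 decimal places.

IC-78: φ = -68.21750°, λ = -46.74111°
MET-91: φ = -72.58472°, λ = -68.28667°
Δφ = -4.3672°,  Δλ = -21.5456°
a = sin²(Δφ/2) + cos φ₁ cos φ₂ sin²(Δλ/2) = 0.005332
c = 2·arcsin(√a) = 0.146171 rad = 8.3750°

8.375°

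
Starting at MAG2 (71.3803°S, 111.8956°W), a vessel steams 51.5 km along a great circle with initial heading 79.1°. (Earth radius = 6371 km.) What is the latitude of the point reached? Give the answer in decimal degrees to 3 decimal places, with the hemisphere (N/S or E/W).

δ = d/R = 51.5/6371 = 0.008084 rad
φ₂ = arcsin(sin φ₁ cos δ + cos φ₁ sin δ cos θ)
   = arcsin(-0.94766·0.99997 + 0.31929·0.00808·0.18910) = -71.28739°
λ₂ = λ₁ + atan2(sin θ sin δ cos φ₁, cos δ − sin φ₁ sin φ₂) = -110.47788°

71.287°S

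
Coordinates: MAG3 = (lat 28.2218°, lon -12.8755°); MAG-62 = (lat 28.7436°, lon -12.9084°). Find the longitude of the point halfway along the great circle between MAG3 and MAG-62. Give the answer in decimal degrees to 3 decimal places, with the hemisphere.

12.892°W

Bx = cos φ₂ cos Δλ = 0.876780,  By = cos φ₂ sin Δλ = -0.000503
φₘ = atan2(sin φ₁ + sin φ₂, √((cos φ₁ + Bx)² + By²)) = 28.48270°
λₘ = λ₁ + atan2(By, cos φ₁ + Bx) = -12.89191°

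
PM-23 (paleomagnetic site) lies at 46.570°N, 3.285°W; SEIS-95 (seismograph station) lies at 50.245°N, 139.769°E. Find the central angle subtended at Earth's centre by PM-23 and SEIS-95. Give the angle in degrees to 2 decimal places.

78.06°

Δφ = 3.6750°,  Δλ = 143.0540°
a = sin²(Δφ/2) + cos φ₁ cos φ₂ sin²(Δλ/2) = 0.396529
c = 2·arcsin(√a) = 1.362347 rad = 78.0568°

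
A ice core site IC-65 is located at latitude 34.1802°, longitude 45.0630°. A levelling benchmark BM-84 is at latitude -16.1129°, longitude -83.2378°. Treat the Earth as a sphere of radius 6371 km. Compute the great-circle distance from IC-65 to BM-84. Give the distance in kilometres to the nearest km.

14503 km

Δφ = -50.2931°,  Δλ = -128.3008°
a = sin²(Δφ/2) + cos φ₁ cos φ₂ sin²(Δλ/2) = 0.824255
c = 2·arcsin(√a) = 2.276423 rad = 130.4294°
d = R·c = 6371 × 2.276423 = 14503.1 km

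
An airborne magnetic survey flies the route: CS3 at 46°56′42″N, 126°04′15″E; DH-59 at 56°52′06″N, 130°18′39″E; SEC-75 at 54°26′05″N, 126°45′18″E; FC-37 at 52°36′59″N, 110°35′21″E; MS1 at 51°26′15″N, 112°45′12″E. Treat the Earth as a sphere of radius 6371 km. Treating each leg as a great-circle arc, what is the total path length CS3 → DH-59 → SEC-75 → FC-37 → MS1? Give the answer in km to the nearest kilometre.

CS3: φ = +46.94500°, λ = +126.07083°
DH-59: φ = +56.86833°, λ = +130.31083°
SEC-75: φ = +54.43472°, λ = +126.75500°
FC-37: φ = +52.61639°, λ = +110.58917°
MS1: φ = +51.43750°, λ = +112.75333°
CS3→DH-59: c = 0.179024 rad, d = 1140.56 km
DH-59→SEC-75: c = 0.055033 rad, d = 350.61 km
SEC-75→FC-37: c = 0.170303 rad, d = 1085.00 km
FC-37→MS1: c = 0.031038 rad, d = 197.74 km
Total = 1140.56 + 350.61 + 1085.00 + 197.74 = 2773.92 km

2774 km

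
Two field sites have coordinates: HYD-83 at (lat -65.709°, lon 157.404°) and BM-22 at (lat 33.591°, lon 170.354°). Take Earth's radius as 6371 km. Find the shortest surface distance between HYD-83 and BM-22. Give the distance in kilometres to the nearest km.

11098 km

Δφ = 99.3000°,  Δλ = 12.9500°
a = sin²(Δφ/2) + cos φ₁ cos φ₂ sin²(Δλ/2) = 0.585160
c = 2·arcsin(√a) = 1.741950 rad = 99.8064°
d = R·c = 6371 × 1.741950 = 11098.0 km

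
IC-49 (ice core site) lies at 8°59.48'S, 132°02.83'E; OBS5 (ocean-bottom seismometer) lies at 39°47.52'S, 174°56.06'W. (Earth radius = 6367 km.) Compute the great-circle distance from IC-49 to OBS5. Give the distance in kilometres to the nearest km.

IC-49: φ = -8.99133°, λ = +132.04717°
OBS5: φ = -39.79200°, λ = -174.93433°
Δφ = -30.8007°,  Δλ = 53.0185°
a = sin²(Δφ/2) + cos φ₁ cos φ₂ sin²(Δλ/2) = 0.221718
c = 2·arcsin(√a) = 0.980553 rad = 56.1815°
d = R·c = 6367 × 0.980553 = 6243.2 km

6243 km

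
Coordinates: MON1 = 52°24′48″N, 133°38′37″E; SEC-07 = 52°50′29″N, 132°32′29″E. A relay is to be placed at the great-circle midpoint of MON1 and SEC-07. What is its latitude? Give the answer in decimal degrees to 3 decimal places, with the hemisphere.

52.629°N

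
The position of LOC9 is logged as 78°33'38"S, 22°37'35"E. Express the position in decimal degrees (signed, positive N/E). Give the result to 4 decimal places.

lat: 78.5606° S → -78.5606°
lon: 22.6264° E → +22.6264°

-78.5606°, +22.6264°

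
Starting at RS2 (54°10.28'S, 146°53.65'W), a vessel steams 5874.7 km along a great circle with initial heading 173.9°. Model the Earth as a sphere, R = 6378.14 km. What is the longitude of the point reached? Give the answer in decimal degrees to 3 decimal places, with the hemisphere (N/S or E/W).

16.722°E

RS2: φ = -54.17133°, λ = -146.89417°
δ = d/R = 5874.7/6378.14 = 0.921068 rad
φ₂ = arcsin(sin φ₁ cos δ + cos φ₁ sin δ cos θ)
   = arcsin(-0.81077·0.60497 + 0.58536·0.79625·-0.99434) = -72.54403°
λ₂ = λ₁ + atan2(sin θ sin δ cos φ₁, cos δ − sin φ₁ sin φ₂) = 16.72219°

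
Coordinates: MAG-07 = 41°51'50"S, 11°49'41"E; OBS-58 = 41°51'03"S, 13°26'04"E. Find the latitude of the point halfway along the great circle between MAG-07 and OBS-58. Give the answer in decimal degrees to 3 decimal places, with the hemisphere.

41.860°S

MAG-07: φ = -41.86389°, λ = +11.82806°
OBS-58: φ = -41.85083°, λ = +13.43444°
Bx = cos φ₂ cos Δλ = 0.744592,  By = cos φ₂ sin Δλ = 0.020881
φₘ = atan2(sin φ₁ + sin φ₂, √((cos φ₁ + Bx)² + By²)) = -41.86016°
λₘ = λ₁ + atan2(By, cos φ₁ + Bx) = 12.63133°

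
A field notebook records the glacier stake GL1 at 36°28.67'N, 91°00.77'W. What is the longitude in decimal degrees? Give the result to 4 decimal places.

91° + 0.77′/60 = 91 + 0.01283 = 91.0128°

91.0128°W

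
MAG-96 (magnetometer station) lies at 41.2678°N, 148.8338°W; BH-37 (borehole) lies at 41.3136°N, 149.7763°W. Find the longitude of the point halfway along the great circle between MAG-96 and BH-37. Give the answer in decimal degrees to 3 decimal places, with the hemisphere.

149.305°W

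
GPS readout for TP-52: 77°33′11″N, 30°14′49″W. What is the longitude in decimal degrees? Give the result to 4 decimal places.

30° + 14′/60 + 49″/3600 = 30 + 0.23333 + 0.01361 = 30.2469°

30.2469°W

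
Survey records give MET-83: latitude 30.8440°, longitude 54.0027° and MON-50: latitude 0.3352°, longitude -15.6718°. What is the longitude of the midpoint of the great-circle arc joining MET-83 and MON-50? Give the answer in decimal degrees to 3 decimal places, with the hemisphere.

16.134°E

Bx = cos φ₂ cos Δλ = 0.347347,  By = cos φ₂ sin Δλ = -0.937718
φₘ = atan2(sin φ₁ + sin φ₂, √((cos φ₁ + Bx)² + By²)) = 18.75015°
λₘ = λ₁ + atan2(By, cos φ₁ + Bx) = 16.13406°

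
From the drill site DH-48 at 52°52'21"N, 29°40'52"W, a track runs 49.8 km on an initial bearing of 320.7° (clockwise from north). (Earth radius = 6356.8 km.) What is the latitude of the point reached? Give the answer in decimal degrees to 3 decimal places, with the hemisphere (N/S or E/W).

DH-48: φ = +52.87250°, λ = -29.68111°
δ = d/R = 49.8/6356.8 = 0.007834 rad
φ₂ = arcsin(sin φ₁ cos δ + cos φ₁ sin δ cos θ)
   = arcsin(0.79729·0.99997 + 0.60359·0.00783·0.77384) = 53.21891°
λ₂ = λ₁ + atan2(sin θ sin δ cos φ₁, cos δ − sin φ₁ sin φ₂) = -30.15593°

53.219°N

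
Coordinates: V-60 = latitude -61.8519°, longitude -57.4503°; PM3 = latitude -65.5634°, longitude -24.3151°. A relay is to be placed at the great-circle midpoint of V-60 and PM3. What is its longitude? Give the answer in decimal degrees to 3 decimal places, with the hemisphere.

42.000°W

Bx = cos φ₂ cos Δλ = 0.346414,  By = cos φ₂ sin Δλ = 0.226128
φₘ = atan2(sin φ₁ + sin φ₂, √((cos φ₁ + Bx)² + By²)) = -64.65574°
λₘ = λ₁ + atan2(By, cos φ₁ + Bx) = -42.00037°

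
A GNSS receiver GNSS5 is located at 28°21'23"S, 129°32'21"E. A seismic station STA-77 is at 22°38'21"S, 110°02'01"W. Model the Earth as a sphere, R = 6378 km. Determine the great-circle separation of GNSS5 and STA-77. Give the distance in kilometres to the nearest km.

11489 km

GNSS5: φ = -28.35639°, λ = +129.53917°
STA-77: φ = -22.63917°, λ = -110.03361°
Δφ = 5.7172°,  Δλ = 120.4272°
a = sin²(Δφ/2) + cos φ₁ cos φ₂ sin²(Δλ/2) = 0.614256
c = 2·arcsin(√a) = 1.801346 rad = 103.2095°
d = R·c = 6378 × 1.801346 = 11489.0 km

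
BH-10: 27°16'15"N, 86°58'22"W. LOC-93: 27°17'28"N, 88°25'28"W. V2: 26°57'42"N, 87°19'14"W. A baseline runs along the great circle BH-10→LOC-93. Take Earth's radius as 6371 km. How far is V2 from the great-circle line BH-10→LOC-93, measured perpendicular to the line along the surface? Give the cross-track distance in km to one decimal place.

BH-10: φ = +27.27083°, λ = -86.97278°
LOC-93: φ = +27.29111°, λ = -88.42444°
V2: φ = +26.96167°, λ = -87.32056°
δ₁₃ = central angle BH-10→V2 = 0.007636 rad  (haversine)
θ₁₃ = bearing BH-10→V2 = 225.115°,  θ₁₂ = bearing BH-10→LOC-93 = 271.233°
dₓₜ = R·arcsin(sin δ₁₃ · sin(θ₁₃ − θ₁₂)) = 6371·arcsin(0.00764·sin(-46.118°)) = -35.064 km
|dₓₜ| = 35.064 km

35.1 km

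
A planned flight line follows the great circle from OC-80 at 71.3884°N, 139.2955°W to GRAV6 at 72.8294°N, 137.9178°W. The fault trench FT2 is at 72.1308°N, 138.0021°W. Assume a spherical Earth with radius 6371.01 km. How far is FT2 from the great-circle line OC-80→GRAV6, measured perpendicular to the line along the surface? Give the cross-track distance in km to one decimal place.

δ₁₃ = central angle OC-80→FT2 = 0.014758 rad  (haversine)
θ₁₃ = bearing OC-80→FT2 = 27.991°,  θ₁₂ = bearing OC-80→GRAV6 = 15.714°
dₓₜ = R·arcsin(sin δ₁₃ · sin(θ₁₃ − θ₁₂)) = 6371.01·arcsin(0.01476·sin(12.277°)) = 19.993 km
|dₓₜ| = 19.993 km

20.0 km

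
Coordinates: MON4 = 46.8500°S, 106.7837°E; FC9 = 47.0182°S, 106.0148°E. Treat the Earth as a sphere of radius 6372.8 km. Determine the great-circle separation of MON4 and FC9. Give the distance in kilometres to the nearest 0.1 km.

61.3 km

Δφ = -0.1682°,  Δλ = -0.7689°
a = sin²(Δφ/2) + cos φ₁ cos φ₂ sin²(Δλ/2) = 0.000023
c = 2·arcsin(√a) = 0.009622 rad = 0.5513°
d = R·c = 6372.8 × 0.009622 = 61.3 km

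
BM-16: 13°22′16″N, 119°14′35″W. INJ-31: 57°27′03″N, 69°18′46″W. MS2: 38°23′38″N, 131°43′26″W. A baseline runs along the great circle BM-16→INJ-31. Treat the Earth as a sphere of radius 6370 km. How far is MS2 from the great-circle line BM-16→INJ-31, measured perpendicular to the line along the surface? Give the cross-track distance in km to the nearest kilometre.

BM-16: φ = +13.37111°, λ = -119.24306°
INJ-31: φ = +57.45083°, λ = -69.31278°
MS2: φ = +38.39389°, λ = -131.72389°
δ₁₃ = central angle BM-16→MS2 = 0.477557 rad  (haversine)
θ₁₃ = bearing BM-16→MS2 = 338.375°,  θ₁₂ = bearing BM-16→INJ-31 = 29.092°
dₓₜ = R·arcsin(sin δ₁₃ · sin(θ₁₃ − θ₁₂)) = 6370·arcsin(0.45961·sin(309.283°)) = -2316.871 km
|dₓₜ| = 2316.871 km

2317 km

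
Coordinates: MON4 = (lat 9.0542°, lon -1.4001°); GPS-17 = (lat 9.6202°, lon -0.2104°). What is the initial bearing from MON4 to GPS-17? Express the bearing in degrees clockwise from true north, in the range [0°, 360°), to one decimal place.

Δλ = 1.1897°
y = sin Δλ · cos φ₂ = 0.020471
x = cos φ₁ sin φ₂ − sin φ₁ cos φ₂ cos Δλ = 0.009912
θ = atan2(y, x) = 64.1639° → 64.1639° (mod 360°)

64.2°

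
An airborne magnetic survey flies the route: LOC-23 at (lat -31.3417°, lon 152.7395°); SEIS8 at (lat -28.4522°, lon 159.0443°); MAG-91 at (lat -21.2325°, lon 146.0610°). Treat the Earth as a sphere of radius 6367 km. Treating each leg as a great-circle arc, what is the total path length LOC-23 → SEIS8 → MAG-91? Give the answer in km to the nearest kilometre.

2221 km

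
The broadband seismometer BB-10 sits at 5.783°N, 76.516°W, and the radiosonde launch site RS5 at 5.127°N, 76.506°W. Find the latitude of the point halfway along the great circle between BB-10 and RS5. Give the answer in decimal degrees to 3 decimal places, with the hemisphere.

5.455°N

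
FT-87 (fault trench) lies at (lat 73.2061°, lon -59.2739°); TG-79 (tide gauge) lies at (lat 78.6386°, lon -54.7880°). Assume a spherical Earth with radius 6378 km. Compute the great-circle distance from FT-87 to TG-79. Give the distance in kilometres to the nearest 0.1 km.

Δφ = 5.4325°,  Δλ = 4.4859°
a = sin²(Δφ/2) + cos φ₁ cos φ₂ sin²(Δλ/2) = 0.002333
c = 2·arcsin(√a) = 0.096639 rad = 5.5370°
d = R·c = 6378 × 0.096639 = 616.4 km

616.4 km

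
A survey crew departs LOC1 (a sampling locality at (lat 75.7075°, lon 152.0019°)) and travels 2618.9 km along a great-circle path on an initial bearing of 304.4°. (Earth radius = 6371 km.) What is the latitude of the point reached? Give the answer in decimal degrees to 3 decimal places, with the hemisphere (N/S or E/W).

δ = d/R = 2618.9/6371 = 0.411066 rad
φ₂ = arcsin(sin φ₁ cos δ + cos φ₁ sin δ cos θ)
   = arcsin(0.96905·0.91670 + 0.24687·0.39959·0.56497) = 70.74394°
λ₂ = λ₁ + atan2(sin θ sin δ cos φ₁, cos δ − sin φ₁ sin φ₂) = 63.31212°

70.744°N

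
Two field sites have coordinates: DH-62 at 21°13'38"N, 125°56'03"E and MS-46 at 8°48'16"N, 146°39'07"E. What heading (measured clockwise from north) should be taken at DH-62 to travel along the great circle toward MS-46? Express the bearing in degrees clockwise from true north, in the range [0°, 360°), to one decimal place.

118.8°

DH-62: φ = +21.22722°, λ = +125.93417°
MS-46: φ = +8.80444°, λ = +146.65194°
Δλ = 20.7178°
y = sin Δλ · cos φ₂ = 0.349596
x = cos φ₁ sin φ₂ − sin φ₁ cos φ₂ cos Δλ = -0.191986
θ = atan2(y, x) = 118.7740° → 118.7740° (mod 360°)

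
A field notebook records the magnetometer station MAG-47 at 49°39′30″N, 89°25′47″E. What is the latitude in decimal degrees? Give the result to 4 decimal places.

49.6583°N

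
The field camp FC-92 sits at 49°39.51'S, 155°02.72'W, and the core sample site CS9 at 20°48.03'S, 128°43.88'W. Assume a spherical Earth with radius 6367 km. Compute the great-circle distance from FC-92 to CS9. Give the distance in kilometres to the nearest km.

FC-92: φ = -49.65850°, λ = -155.04533°
CS9: φ = -20.80050°, λ = -128.73133°
Δφ = 28.8580°,  Δλ = 26.3140°
a = sin²(Δφ/2) + cos φ₁ cos φ₂ sin²(Δλ/2) = 0.093444
c = 2·arcsin(√a) = 0.621318 rad = 35.5989°
d = R·c = 6367 × 0.621318 = 3955.9 km

3956 km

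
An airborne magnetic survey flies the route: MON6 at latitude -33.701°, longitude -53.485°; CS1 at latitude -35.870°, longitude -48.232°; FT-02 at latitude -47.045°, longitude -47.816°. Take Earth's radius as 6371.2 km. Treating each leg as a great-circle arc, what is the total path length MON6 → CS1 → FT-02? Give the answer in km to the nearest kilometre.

1780 km

MON6→CS1: c = 0.084261 rad, d = 536.84 km
CS1→FT-02: c = 0.195116 rad, d = 1243.12 km
Total = 536.84 + 1243.12 = 1779.96 km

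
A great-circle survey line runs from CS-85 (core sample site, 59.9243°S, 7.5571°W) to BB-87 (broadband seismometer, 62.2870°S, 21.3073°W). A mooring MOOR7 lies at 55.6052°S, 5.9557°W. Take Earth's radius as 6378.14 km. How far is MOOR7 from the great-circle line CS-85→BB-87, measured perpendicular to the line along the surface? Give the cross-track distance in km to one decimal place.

389.3 km

δ₁₃ = central angle CS-85→MOOR7 = 0.076837 rad  (haversine)
θ₁₃ = bearing CS-85→MOOR7 = 11.868°,  θ₁₂ = bearing CS-85→BB-87 = 244.485°
dₓₜ = R·arcsin(sin δ₁₃ · sin(θ₁₃ − θ₁₂)) = 6378.14·arcsin(0.07676·sin(-232.617°)) = 389.269 km
|dₓₜ| = 389.269 km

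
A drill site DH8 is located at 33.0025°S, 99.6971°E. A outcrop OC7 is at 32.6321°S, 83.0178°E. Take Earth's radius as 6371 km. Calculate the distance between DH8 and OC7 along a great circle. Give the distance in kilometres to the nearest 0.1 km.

Δφ = 0.3704°,  Δλ = -16.6793°
a = sin²(Δφ/2) + cos φ₁ cos φ₂ sin²(Δλ/2) = 0.014868
c = 2·arcsin(√a) = 0.244478 rad = 14.0076°
d = R·c = 6371 × 0.244478 = 1557.6 km

1557.6 km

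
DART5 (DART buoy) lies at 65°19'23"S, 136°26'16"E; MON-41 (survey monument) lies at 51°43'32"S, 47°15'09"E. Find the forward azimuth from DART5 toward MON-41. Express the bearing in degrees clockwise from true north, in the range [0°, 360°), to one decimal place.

DART5: φ = -65.32306°, λ = +136.43778°
MON-41: φ = -51.72556°, λ = +47.25250°
Δλ = -89.1853°
y = sin Δλ · cos φ₂ = -0.619366
x = cos φ₁ sin φ₂ − sin φ₁ cos φ₂ cos Δλ = -0.319757
θ = atan2(y, x) = -117.3057° → 242.6943° (mod 360°)

242.7°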